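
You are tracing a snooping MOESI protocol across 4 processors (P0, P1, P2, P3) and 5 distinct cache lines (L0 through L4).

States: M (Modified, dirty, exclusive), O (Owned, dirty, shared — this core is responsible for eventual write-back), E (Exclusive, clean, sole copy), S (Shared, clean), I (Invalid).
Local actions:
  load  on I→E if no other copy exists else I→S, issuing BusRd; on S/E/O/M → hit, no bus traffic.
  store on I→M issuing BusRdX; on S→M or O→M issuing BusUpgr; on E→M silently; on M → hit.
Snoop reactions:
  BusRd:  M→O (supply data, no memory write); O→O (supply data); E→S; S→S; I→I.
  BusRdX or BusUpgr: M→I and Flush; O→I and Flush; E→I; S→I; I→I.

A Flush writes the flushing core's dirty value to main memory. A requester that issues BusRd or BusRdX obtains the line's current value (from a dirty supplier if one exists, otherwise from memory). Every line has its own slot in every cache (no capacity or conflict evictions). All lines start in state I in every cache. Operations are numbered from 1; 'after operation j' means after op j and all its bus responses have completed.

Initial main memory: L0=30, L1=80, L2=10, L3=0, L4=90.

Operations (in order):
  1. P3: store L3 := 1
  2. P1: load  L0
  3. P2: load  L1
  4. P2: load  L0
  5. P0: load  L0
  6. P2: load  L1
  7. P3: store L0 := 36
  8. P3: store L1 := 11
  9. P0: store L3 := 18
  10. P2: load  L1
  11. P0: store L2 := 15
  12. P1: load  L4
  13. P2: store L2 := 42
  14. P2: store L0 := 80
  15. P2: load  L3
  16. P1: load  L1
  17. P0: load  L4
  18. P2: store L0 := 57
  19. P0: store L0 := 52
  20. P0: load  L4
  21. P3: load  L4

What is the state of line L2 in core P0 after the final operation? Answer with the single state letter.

[1] P3: store L3 := 1 | P0:I, P1:I, P2:I, P3:M(1) | bus: BusRdX
[2] P1: load  L0 | P0:I, P1:E(30), P2:I, P3:I | bus: BusRd
[3] P2: load  L1 | P0:I, P1:I, P2:E(80), P3:I | bus: BusRd
[4] P2: load  L0 | P0:I, P1:S(30), P2:S(30), P3:I | bus: BusRd
[5] P0: load  L0 | P0:S(30), P1:S(30), P2:S(30), P3:I | bus: BusRd
[6] P2: load  L1 | P0:I, P1:I, P2:E(80), P3:I | bus: none
[7] P3: store L0 := 36 | P0:I, P1:I, P2:I, P3:M(36) | bus: BusRdX
[8] P3: store L1 := 11 | P0:I, P1:I, P2:I, P3:M(11) | bus: BusRdX
[9] P0: store L3 := 18 | P0:M(18), P1:I, P2:I, P3:I | bus: BusRdX,Flush
[10] P2: load  L1 | P0:I, P1:I, P2:S(11), P3:O(11) | bus: BusRd
[11] P0: store L2 := 15 | P0:M(15), P1:I, P2:I, P3:I | bus: BusRdX
[12] P1: load  L4 | P0:I, P1:E(90), P2:I, P3:I | bus: BusRd
[13] P2: store L2 := 42 | P0:I, P1:I, P2:M(42), P3:I | bus: BusRdX,Flush
[14] P2: store L0 := 80 | P0:I, P1:I, P2:M(80), P3:I | bus: BusRdX,Flush
[15] P2: load  L3 | P0:O(18), P1:I, P2:S(18), P3:I | bus: BusRd
[16] P1: load  L1 | P0:I, P1:S(11), P2:S(11), P3:O(11) | bus: BusRd
[17] P0: load  L4 | P0:S(90), P1:S(90), P2:I, P3:I | bus: BusRd
[18] P2: store L0 := 57 | P0:I, P1:I, P2:M(57), P3:I | bus: none
[19] P0: store L0 := 52 | P0:M(52), P1:I, P2:I, P3:I | bus: BusRdX,Flush
[20] P0: load  L4 | P0:S(90), P1:S(90), P2:I, P3:I | bus: none
[21] P3: load  L4 | P0:S(90), P1:S(90), P2:I, P3:S(90) | bus: BusRd

state = I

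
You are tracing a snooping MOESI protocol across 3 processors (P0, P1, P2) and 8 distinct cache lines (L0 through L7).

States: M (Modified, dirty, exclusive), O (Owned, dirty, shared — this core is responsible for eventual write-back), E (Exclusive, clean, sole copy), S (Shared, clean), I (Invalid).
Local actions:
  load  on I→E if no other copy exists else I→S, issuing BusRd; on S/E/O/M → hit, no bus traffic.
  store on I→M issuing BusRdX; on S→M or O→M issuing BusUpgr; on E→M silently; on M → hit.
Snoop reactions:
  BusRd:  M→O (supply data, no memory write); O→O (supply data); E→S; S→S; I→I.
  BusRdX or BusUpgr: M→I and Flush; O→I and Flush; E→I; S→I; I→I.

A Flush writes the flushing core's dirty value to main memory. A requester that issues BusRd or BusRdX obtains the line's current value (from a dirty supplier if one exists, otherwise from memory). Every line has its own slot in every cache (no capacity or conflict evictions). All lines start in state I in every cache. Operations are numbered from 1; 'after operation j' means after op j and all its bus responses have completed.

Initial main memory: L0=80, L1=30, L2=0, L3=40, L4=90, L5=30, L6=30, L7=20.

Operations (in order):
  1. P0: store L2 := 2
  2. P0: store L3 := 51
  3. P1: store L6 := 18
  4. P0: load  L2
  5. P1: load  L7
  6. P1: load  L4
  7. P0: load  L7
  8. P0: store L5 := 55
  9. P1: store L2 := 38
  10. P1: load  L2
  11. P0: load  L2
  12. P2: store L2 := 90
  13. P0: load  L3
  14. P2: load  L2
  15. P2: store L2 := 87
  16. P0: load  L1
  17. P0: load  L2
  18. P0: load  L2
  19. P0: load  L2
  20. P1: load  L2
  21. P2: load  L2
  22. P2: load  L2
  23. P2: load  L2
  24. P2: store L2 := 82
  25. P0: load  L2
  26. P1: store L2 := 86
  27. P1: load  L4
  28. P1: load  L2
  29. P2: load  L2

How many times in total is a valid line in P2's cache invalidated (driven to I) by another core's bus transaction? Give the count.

invalidations = 1

[1] P0: store L2 := 2 | P0:M(2), P1:I, P2:I | bus: BusRdX
[2] P0: store L3 := 51 | P0:M(51), P1:I, P2:I | bus: BusRdX
[3] P1: store L6 := 18 | P0:I, P1:M(18), P2:I | bus: BusRdX
[4] P0: load  L2 | P0:M(2), P1:I, P2:I | bus: none
[5] P1: load  L7 | P0:I, P1:E(20), P2:I | bus: BusRd
[6] P1: load  L4 | P0:I, P1:E(90), P2:I | bus: BusRd
[7] P0: load  L7 | P0:S(20), P1:S(20), P2:I | bus: BusRd
[8] P0: store L5 := 55 | P0:M(55), P1:I, P2:I | bus: BusRdX
[9] P1: store L2 := 38 | P0:I, P1:M(38), P2:I | bus: BusRdX,Flush
[10] P1: load  L2 | P0:I, P1:M(38), P2:I | bus: none
[11] P0: load  L2 | P0:S(38), P1:O(38), P2:I | bus: BusRd
[12] P2: store L2 := 90 | P0:I, P1:I, P2:M(90) | bus: BusRdX,Flush
[13] P0: load  L3 | P0:M(51), P1:I, P2:I | bus: none
[14] P2: load  L2 | P0:I, P1:I, P2:M(90) | bus: none
[15] P2: store L2 := 87 | P0:I, P1:I, P2:M(87) | bus: none
[16] P0: load  L1 | P0:E(30), P1:I, P2:I | bus: BusRd
[17] P0: load  L2 | P0:S(87), P1:I, P2:O(87) | bus: BusRd
[18] P0: load  L2 | P0:S(87), P1:I, P2:O(87) | bus: none
[19] P0: load  L2 | P0:S(87), P1:I, P2:O(87) | bus: none
[20] P1: load  L2 | P0:S(87), P1:S(87), P2:O(87) | bus: BusRd
[21] P2: load  L2 | P0:S(87), P1:S(87), P2:O(87) | bus: none
[22] P2: load  L2 | P0:S(87), P1:S(87), P2:O(87) | bus: none
[23] P2: load  L2 | P0:S(87), P1:S(87), P2:O(87) | bus: none
[24] P2: store L2 := 82 | P0:I, P1:I, P2:M(82) | bus: BusUpgr
[25] P0: load  L2 | P0:S(82), P1:I, P2:O(82) | bus: BusRd
[26] P1: store L2 := 86 | P0:I, P1:M(86), P2:I | bus: BusRdX,Flush
[27] P1: load  L4 | P0:I, P1:E(90), P2:I | bus: none
[28] P1: load  L2 | P0:I, P1:M(86), P2:I | bus: none
[29] P2: load  L2 | P0:I, P1:O(86), P2:S(86) | bus: BusRd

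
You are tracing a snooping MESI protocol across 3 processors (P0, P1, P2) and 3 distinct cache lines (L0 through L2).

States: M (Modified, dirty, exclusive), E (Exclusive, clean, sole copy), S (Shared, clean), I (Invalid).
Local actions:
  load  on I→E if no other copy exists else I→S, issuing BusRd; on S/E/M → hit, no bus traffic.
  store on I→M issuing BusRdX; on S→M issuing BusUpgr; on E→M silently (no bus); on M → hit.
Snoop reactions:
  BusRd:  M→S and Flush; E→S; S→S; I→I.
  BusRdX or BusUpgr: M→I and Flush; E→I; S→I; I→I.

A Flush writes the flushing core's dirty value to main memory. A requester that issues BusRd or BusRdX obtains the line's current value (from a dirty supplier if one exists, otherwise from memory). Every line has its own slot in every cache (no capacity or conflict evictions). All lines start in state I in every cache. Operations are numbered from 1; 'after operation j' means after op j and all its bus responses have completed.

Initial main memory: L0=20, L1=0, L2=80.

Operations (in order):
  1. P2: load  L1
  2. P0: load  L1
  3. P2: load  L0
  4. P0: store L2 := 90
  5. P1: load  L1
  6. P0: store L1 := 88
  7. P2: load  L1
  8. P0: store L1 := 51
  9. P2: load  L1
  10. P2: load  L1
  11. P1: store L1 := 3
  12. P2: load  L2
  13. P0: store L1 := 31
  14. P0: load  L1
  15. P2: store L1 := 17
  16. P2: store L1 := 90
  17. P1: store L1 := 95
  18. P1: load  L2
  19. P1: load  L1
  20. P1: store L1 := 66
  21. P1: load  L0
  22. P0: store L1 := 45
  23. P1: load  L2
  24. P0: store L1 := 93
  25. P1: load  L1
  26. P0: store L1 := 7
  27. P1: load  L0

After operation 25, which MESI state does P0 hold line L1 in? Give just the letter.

step 1: P2: load  L1  ⟶  IIE  (L1)  txn=BusRd  M[L1]=0
step 2: P0: load  L1  ⟶  SIS  (L1)  txn=BusRd  M[L1]=0
step 3: P2: load  L0  ⟶  IIE  (L0)  txn=BusRd  M[L0]=20
step 4: P0: store L2 := 90  ⟶  MII  (L2)  txn=BusRdX  M[L2]=80
step 5: P1: load  L1  ⟶  SSS  (L1)  txn=BusRd  M[L1]=0
step 6: P0: store L1 := 88  ⟶  MII  (L1)  txn=BusUpgr  M[L1]=0
step 7: P2: load  L1  ⟶  SIS  (L1)  txn=BusRd+Flush  M[L1]=88
step 8: P0: store L1 := 51  ⟶  MII  (L1)  txn=BusUpgr  M[L1]=88
step 9: P2: load  L1  ⟶  SIS  (L1)  txn=BusRd+Flush  M[L1]=51
step 10: P2: load  L1  ⟶  SIS  (L1)  txn=∅  M[L1]=51
step 11: P1: store L1 := 3  ⟶  IMI  (L1)  txn=BusRdX  M[L1]=51
step 12: P2: load  L2  ⟶  SIS  (L2)  txn=BusRd+Flush  M[L2]=90
step 13: P0: store L1 := 31  ⟶  MII  (L1)  txn=BusRdX+Flush  M[L1]=3
step 14: P0: load  L1  ⟶  MII  (L1)  txn=∅  M[L1]=3
step 15: P2: store L1 := 17  ⟶  IIM  (L1)  txn=BusRdX+Flush  M[L1]=31
step 16: P2: store L1 := 90  ⟶  IIM  (L1)  txn=∅  M[L1]=31
step 17: P1: store L1 := 95  ⟶  IMI  (L1)  txn=BusRdX+Flush  M[L1]=90
step 18: P1: load  L2  ⟶  SSS  (L2)  txn=BusRd  M[L2]=90
step 19: P1: load  L1  ⟶  IMI  (L1)  txn=∅  M[L1]=90
step 20: P1: store L1 := 66  ⟶  IMI  (L1)  txn=∅  M[L1]=90
step 21: P1: load  L0  ⟶  ISS  (L0)  txn=BusRd  M[L0]=20
step 22: P0: store L1 := 45  ⟶  MII  (L1)  txn=BusRdX+Flush  M[L1]=66
step 23: P1: load  L2  ⟶  SSS  (L2)  txn=∅  M[L2]=90
step 24: P0: store L1 := 93  ⟶  MII  (L1)  txn=∅  M[L1]=66
step 25: P1: load  L1  ⟶  SSI  (L1)  txn=BusRd+Flush  M[L1]=93
step 26: P0: store L1 := 7  ⟶  MII  (L1)  txn=BusUpgr  M[L1]=93
step 27: P1: load  L0  ⟶  ISS  (L0)  txn=∅  M[L0]=20

state = S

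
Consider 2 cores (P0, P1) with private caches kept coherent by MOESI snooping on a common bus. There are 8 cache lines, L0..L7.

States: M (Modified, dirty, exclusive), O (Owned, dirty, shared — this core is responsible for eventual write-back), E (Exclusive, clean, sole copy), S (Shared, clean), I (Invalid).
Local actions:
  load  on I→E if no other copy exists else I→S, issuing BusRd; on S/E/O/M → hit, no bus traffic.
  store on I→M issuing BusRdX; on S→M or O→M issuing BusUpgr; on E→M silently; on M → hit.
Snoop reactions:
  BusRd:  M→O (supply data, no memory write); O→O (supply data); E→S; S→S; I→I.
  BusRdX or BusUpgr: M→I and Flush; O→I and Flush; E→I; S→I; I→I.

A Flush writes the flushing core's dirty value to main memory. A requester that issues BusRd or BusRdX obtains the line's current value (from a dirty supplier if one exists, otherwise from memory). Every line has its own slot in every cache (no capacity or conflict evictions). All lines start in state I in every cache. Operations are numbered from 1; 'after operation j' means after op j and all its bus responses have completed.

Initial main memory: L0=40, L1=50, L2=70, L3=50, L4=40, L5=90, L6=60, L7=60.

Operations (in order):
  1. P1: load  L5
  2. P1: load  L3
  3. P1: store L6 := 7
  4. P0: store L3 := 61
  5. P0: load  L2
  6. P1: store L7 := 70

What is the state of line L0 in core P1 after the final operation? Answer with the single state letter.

step 1: P1: load  L5  ⟶  IE  (L5)  txn=BusRd  M[L5]=90
step 2: P1: load  L3  ⟶  IE  (L3)  txn=BusRd  M[L3]=50
step 3: P1: store L6 := 7  ⟶  IM  (L6)  txn=BusRdX  M[L6]=60
step 4: P0: store L3 := 61  ⟶  MI  (L3)  txn=BusRdX  M[L3]=50
step 5: P0: load  L2  ⟶  EI  (L2)  txn=BusRd  M[L2]=70
step 6: P1: store L7 := 70  ⟶  IM  (L7)  txn=BusRdX  M[L7]=60

state = I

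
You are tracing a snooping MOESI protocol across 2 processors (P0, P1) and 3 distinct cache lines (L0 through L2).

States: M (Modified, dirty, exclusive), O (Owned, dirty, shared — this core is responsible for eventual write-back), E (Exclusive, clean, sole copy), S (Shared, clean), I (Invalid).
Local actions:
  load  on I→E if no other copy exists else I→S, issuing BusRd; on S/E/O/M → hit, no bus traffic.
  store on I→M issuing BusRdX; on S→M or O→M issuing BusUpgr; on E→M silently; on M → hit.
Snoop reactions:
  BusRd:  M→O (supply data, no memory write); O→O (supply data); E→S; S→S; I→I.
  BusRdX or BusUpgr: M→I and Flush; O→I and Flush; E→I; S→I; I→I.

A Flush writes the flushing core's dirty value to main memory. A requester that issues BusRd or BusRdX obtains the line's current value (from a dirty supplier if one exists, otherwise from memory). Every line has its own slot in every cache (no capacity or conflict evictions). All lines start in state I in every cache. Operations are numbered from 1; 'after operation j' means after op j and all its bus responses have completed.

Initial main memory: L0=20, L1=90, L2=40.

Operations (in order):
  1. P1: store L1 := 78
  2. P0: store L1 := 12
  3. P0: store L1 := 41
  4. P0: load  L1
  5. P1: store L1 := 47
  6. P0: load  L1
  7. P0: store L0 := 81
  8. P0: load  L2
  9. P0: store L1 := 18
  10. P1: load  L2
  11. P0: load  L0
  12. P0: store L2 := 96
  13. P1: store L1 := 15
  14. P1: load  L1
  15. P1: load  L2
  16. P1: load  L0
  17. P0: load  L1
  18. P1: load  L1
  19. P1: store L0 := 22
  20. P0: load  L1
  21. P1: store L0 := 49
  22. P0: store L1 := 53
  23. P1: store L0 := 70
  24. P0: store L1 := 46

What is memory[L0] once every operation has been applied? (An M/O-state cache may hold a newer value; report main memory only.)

memory[L0] = 81

1. P1: store L1 := 78  bus=[BusRdX]  L1: P0=I P1=M  mem[L1]=90
2. P0: store L1 := 12  bus=[BusRdX,Flush]  L1: P0=M P1=I  mem[L1]=78
3. P0: store L1 := 41  bus=[-]  L1: P0=M P1=I  mem[L1]=78
4. P0: load  L1  bus=[-]  L1: P0=M P1=I  mem[L1]=78
5. P1: store L1 := 47  bus=[BusRdX,Flush]  L1: P0=I P1=M  mem[L1]=41
6. P0: load  L1  bus=[BusRd]  L1: P0=S P1=O  mem[L1]=41
7. P0: store L0 := 81  bus=[BusRdX]  L0: P0=M P1=I  mem[L0]=20
8. P0: load  L2  bus=[BusRd]  L2: P0=E P1=I  mem[L2]=40
9. P0: store L1 := 18  bus=[BusUpgr,Flush]  L1: P0=M P1=I  mem[L1]=47
10. P1: load  L2  bus=[BusRd]  L2: P0=S P1=S  mem[L2]=40
11. P0: load  L0  bus=[-]  L0: P0=M P1=I  mem[L0]=20
12. P0: store L2 := 96  bus=[BusUpgr]  L2: P0=M P1=I  mem[L2]=40
13. P1: store L1 := 15  bus=[BusRdX,Flush]  L1: P0=I P1=M  mem[L1]=18
14. P1: load  L1  bus=[-]  L1: P0=I P1=M  mem[L1]=18
15. P1: load  L2  bus=[BusRd]  L2: P0=O P1=S  mem[L2]=40
16. P1: load  L0  bus=[BusRd]  L0: P0=O P1=S  mem[L0]=20
17. P0: load  L1  bus=[BusRd]  L1: P0=S P1=O  mem[L1]=18
18. P1: load  L1  bus=[-]  L1: P0=S P1=O  mem[L1]=18
19. P1: store L0 := 22  bus=[BusUpgr,Flush]  L0: P0=I P1=M  mem[L0]=81
20. P0: load  L1  bus=[-]  L1: P0=S P1=O  mem[L1]=18
21. P1: store L0 := 49  bus=[-]  L0: P0=I P1=M  mem[L0]=81
22. P0: store L1 := 53  bus=[BusUpgr,Flush]  L1: P0=M P1=I  mem[L1]=15
23. P1: store L0 := 70  bus=[-]  L0: P0=I P1=M  mem[L0]=81
24. P0: store L1 := 46  bus=[-]  L1: P0=M P1=I  mem[L1]=15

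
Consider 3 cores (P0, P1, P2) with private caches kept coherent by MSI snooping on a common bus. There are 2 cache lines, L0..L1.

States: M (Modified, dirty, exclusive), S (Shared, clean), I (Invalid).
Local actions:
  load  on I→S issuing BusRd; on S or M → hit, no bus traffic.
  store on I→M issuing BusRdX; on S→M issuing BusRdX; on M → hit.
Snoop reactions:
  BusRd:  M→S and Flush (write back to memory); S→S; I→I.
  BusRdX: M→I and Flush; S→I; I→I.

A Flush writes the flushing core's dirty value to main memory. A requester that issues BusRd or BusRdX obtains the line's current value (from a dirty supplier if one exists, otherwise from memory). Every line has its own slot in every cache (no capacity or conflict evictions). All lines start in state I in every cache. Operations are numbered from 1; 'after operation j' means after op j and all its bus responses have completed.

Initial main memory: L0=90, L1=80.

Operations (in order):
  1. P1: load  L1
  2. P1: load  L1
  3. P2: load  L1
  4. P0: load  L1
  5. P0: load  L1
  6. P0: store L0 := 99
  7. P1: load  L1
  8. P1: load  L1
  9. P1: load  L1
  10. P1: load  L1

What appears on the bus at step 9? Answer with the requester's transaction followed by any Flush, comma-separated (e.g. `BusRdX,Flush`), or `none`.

  op1 P1: load  L1 → I/S/I on L1; bus BusRd; mem=80
  op2 P1: load  L1 → I/S/I on L1; bus (none); mem=80
  op3 P2: load  L1 → I/S/S on L1; bus BusRd; mem=80
  op4 P0: load  L1 → S/S/S on L1; bus BusRd; mem=80
  op5 P0: load  L1 → S/S/S on L1; bus (none); mem=80
  op6 P0: store L0 := 99 → M/I/I on L0; bus BusRdX; mem=90
  op7 P1: load  L1 → S/S/S on L1; bus (none); mem=80
  op8 P1: load  L1 → S/S/S on L1; bus (none); mem=80
  op9 P1: load  L1 → S/S/S on L1; bus (none); mem=80
  op10 P1: load  L1 → S/S/S on L1; bus (none); mem=80

bus = none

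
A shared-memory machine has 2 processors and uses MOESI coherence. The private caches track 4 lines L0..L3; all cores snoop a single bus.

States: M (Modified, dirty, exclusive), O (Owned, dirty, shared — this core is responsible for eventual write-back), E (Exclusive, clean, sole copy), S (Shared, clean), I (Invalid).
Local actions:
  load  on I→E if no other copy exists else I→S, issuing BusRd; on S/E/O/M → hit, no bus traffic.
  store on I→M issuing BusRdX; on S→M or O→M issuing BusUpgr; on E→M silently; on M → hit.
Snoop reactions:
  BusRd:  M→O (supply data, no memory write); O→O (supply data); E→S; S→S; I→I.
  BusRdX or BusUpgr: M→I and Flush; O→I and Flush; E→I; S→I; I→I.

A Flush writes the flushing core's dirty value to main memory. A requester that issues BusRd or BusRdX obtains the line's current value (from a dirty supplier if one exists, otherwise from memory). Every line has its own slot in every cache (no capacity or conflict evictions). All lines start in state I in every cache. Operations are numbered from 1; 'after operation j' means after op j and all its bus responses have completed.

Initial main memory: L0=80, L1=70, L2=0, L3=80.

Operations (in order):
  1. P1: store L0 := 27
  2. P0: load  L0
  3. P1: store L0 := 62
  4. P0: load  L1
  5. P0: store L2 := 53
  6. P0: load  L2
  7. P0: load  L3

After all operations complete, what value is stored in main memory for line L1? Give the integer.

step 1: P1: store L0 := 27  ⟶  IM  (L0)  txn=BusRdX  M[L0]=80
step 2: P0: load  L0  ⟶  SO  (L0)  txn=BusRd  M[L0]=80
step 3: P1: store L0 := 62  ⟶  IM  (L0)  txn=BusUpgr  M[L0]=80
step 4: P0: load  L1  ⟶  EI  (L1)  txn=BusRd  M[L1]=70
step 5: P0: store L2 := 53  ⟶  MI  (L2)  txn=BusRdX  M[L2]=0
step 6: P0: load  L2  ⟶  MI  (L2)  txn=∅  M[L2]=0
step 7: P0: load  L3  ⟶  EI  (L3)  txn=BusRd  M[L3]=80

memory[L1] = 70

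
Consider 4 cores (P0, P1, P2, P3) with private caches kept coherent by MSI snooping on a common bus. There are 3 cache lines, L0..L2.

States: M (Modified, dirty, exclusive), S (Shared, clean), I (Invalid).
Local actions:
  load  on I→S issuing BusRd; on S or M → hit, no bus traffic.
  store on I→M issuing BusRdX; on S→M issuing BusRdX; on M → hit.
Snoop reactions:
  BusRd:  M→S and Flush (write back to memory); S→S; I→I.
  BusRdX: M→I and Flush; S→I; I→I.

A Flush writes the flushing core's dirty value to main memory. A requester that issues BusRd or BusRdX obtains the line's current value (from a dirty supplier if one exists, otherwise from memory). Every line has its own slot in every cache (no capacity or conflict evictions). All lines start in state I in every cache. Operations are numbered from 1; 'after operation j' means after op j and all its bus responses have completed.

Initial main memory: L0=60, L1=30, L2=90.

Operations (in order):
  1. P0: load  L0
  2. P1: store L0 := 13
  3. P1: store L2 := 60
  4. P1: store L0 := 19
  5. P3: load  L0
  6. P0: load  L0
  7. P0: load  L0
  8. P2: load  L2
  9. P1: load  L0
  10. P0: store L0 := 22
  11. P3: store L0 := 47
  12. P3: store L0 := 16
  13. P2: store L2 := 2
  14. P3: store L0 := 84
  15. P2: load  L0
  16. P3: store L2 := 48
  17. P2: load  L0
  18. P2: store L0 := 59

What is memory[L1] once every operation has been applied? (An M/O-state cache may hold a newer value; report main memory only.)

  op1 P0: load  L0 → S/I/I/I on L0; bus BusRd; mem=60
  op2 P1: store L0 := 13 → I/M/I/I on L0; bus BusRdX; mem=60
  op3 P1: store L2 := 60 → I/M/I/I on L2; bus BusRdX; mem=90
  op4 P1: store L0 := 19 → I/M/I/I on L0; bus (none); mem=60
  op5 P3: load  L0 → I/S/I/S on L0; bus BusRd Flush; mem=19
  op6 P0: load  L0 → S/S/I/S on L0; bus BusRd; mem=19
  op7 P0: load  L0 → S/S/I/S on L0; bus (none); mem=19
  op8 P2: load  L2 → I/S/S/I on L2; bus BusRd Flush; mem=60
  op9 P1: load  L0 → S/S/I/S on L0; bus (none); mem=19
  op10 P0: store L0 := 22 → M/I/I/I on L0; bus BusRdX; mem=19
  op11 P3: store L0 := 47 → I/I/I/M on L0; bus BusRdX Flush; mem=22
  op12 P3: store L0 := 16 → I/I/I/M on L0; bus (none); mem=22
  op13 P2: store L2 := 2 → I/I/M/I on L2; bus BusRdX; mem=60
  op14 P3: store L0 := 84 → I/I/I/M on L0; bus (none); mem=22
  op15 P2: load  L0 → I/I/S/S on L0; bus BusRd Flush; mem=84
  op16 P3: store L2 := 48 → I/I/I/M on L2; bus BusRdX Flush; mem=2
  op17 P2: load  L0 → I/I/S/S on L0; bus (none); mem=84
  op18 P2: store L0 := 59 → I/I/M/I on L0; bus BusRdX; mem=84

memory[L1] = 30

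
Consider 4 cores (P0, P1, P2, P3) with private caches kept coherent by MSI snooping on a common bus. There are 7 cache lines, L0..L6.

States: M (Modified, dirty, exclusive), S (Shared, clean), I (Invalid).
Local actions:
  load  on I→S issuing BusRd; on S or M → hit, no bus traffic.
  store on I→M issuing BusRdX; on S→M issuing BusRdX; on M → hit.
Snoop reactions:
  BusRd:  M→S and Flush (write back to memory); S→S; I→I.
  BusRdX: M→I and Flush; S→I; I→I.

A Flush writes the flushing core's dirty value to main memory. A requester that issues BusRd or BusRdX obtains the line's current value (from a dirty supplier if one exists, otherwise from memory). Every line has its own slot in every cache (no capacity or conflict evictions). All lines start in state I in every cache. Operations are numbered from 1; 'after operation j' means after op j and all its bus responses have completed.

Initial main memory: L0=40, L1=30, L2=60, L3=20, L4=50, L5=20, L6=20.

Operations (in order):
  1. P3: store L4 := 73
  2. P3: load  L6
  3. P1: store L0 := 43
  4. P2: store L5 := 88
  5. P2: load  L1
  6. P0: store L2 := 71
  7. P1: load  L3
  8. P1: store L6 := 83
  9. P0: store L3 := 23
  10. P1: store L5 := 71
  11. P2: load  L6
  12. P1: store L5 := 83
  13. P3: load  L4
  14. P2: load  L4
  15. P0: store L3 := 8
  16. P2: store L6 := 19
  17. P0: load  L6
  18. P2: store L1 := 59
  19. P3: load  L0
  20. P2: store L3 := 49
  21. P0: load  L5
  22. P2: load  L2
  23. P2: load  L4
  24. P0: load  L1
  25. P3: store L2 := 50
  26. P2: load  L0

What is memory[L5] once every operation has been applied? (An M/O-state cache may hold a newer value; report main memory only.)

step 1: P3: store L4 := 73  ⟶  IIIM  (L4)  txn=BusRdX  M[L4]=50
step 2: P3: load  L6  ⟶  IIIS  (L6)  txn=BusRd  M[L6]=20
step 3: P1: store L0 := 43  ⟶  IMII  (L0)  txn=BusRdX  M[L0]=40
step 4: P2: store L5 := 88  ⟶  IIMI  (L5)  txn=BusRdX  M[L5]=20
step 5: P2: load  L1  ⟶  IISI  (L1)  txn=BusRd  M[L1]=30
step 6: P0: store L2 := 71  ⟶  MIII  (L2)  txn=BusRdX  M[L2]=60
step 7: P1: load  L3  ⟶  ISII  (L3)  txn=BusRd  M[L3]=20
step 8: P1: store L6 := 83  ⟶  IMII  (L6)  txn=BusRdX  M[L6]=20
step 9: P0: store L3 := 23  ⟶  MIII  (L3)  txn=BusRdX  M[L3]=20
step 10: P1: store L5 := 71  ⟶  IMII  (L5)  txn=BusRdX+Flush  M[L5]=88
step 11: P2: load  L6  ⟶  ISSI  (L6)  txn=BusRd+Flush  M[L6]=83
step 12: P1: store L5 := 83  ⟶  IMII  (L5)  txn=∅  M[L5]=88
step 13: P3: load  L4  ⟶  IIIM  (L4)  txn=∅  M[L4]=50
step 14: P2: load  L4  ⟶  IISS  (L4)  txn=BusRd+Flush  M[L4]=73
step 15: P0: store L3 := 8  ⟶  MIII  (L3)  txn=∅  M[L3]=20
step 16: P2: store L6 := 19  ⟶  IIMI  (L6)  txn=BusRdX  M[L6]=83
step 17: P0: load  L6  ⟶  SISI  (L6)  txn=BusRd+Flush  M[L6]=19
step 18: P2: store L1 := 59  ⟶  IIMI  (L1)  txn=BusRdX  M[L1]=30
step 19: P3: load  L0  ⟶  ISIS  (L0)  txn=BusRd+Flush  M[L0]=43
step 20: P2: store L3 := 49  ⟶  IIMI  (L3)  txn=BusRdX+Flush  M[L3]=8
step 21: P0: load  L5  ⟶  SSII  (L5)  txn=BusRd+Flush  M[L5]=83
step 22: P2: load  L2  ⟶  SISI  (L2)  txn=BusRd+Flush  M[L2]=71
step 23: P2: load  L4  ⟶  IISS  (L4)  txn=∅  M[L4]=73
step 24: P0: load  L1  ⟶  SISI  (L1)  txn=BusRd+Flush  M[L1]=59
step 25: P3: store L2 := 50  ⟶  IIIM  (L2)  txn=BusRdX  M[L2]=71
step 26: P2: load  L0  ⟶  ISSS  (L0)  txn=BusRd  M[L0]=43

memory[L5] = 83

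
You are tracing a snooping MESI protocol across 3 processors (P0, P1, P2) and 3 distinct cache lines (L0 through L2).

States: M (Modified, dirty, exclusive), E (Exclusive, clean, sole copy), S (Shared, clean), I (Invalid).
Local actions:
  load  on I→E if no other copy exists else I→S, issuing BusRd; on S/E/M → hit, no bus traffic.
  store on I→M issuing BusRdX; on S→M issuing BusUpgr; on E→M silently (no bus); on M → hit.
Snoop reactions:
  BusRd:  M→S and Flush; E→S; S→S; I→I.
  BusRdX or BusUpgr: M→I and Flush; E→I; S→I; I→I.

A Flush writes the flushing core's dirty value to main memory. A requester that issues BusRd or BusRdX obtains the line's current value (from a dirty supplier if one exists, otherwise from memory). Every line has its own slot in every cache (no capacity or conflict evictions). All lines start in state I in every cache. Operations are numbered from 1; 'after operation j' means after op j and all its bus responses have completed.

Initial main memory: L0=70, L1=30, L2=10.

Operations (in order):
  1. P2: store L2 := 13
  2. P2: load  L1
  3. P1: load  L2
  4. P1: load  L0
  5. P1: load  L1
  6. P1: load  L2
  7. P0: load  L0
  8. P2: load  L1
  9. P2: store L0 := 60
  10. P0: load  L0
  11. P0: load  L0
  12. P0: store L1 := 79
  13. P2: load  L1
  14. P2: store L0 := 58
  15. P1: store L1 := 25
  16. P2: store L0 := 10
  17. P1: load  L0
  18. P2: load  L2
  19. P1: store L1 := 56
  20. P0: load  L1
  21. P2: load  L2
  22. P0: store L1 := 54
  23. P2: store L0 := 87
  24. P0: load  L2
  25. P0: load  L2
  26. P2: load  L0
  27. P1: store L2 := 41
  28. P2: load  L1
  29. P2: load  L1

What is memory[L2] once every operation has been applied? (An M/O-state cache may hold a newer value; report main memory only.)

1. P2: store L2 := 13  bus=[BusRdX]  L2: P0=I P1=I P2=M  mem[L2]=10
2. P2: load  L1  bus=[BusRd]  L1: P0=I P1=I P2=E  mem[L1]=30
3. P1: load  L2  bus=[BusRd,Flush]  L2: P0=I P1=S P2=S  mem[L2]=13
4. P1: load  L0  bus=[BusRd]  L0: P0=I P1=E P2=I  mem[L0]=70
5. P1: load  L1  bus=[BusRd]  L1: P0=I P1=S P2=S  mem[L1]=30
6. P1: load  L2  bus=[-]  L2: P0=I P1=S P2=S  mem[L2]=13
7. P0: load  L0  bus=[BusRd]  L0: P0=S P1=S P2=I  mem[L0]=70
8. P2: load  L1  bus=[-]  L1: P0=I P1=S P2=S  mem[L1]=30
9. P2: store L0 := 60  bus=[BusRdX]  L0: P0=I P1=I P2=M  mem[L0]=70
10. P0: load  L0  bus=[BusRd,Flush]  L0: P0=S P1=I P2=S  mem[L0]=60
11. P0: load  L0  bus=[-]  L0: P0=S P1=I P2=S  mem[L0]=60
12. P0: store L1 := 79  bus=[BusRdX]  L1: P0=M P1=I P2=I  mem[L1]=30
13. P2: load  L1  bus=[BusRd,Flush]  L1: P0=S P1=I P2=S  mem[L1]=79
14. P2: store L0 := 58  bus=[BusUpgr]  L0: P0=I P1=I P2=M  mem[L0]=60
15. P1: store L1 := 25  bus=[BusRdX]  L1: P0=I P1=M P2=I  mem[L1]=79
16. P2: store L0 := 10  bus=[-]  L0: P0=I P1=I P2=M  mem[L0]=60
17. P1: load  L0  bus=[BusRd,Flush]  L0: P0=I P1=S P2=S  mem[L0]=10
18. P2: load  L2  bus=[-]  L2: P0=I P1=S P2=S  mem[L2]=13
19. P1: store L1 := 56  bus=[-]  L1: P0=I P1=M P2=I  mem[L1]=79
20. P0: load  L1  bus=[BusRd,Flush]  L1: P0=S P1=S P2=I  mem[L1]=56
21. P2: load  L2  bus=[-]  L2: P0=I P1=S P2=S  mem[L2]=13
22. P0: store L1 := 54  bus=[BusUpgr]  L1: P0=M P1=I P2=I  mem[L1]=56
23. P2: store L0 := 87  bus=[BusUpgr]  L0: P0=I P1=I P2=M  mem[L0]=10
24. P0: load  L2  bus=[BusRd]  L2: P0=S P1=S P2=S  mem[L2]=13
25. P0: load  L2  bus=[-]  L2: P0=S P1=S P2=S  mem[L2]=13
26. P2: load  L0  bus=[-]  L0: P0=I P1=I P2=M  mem[L0]=10
27. P1: store L2 := 41  bus=[BusUpgr]  L2: P0=I P1=M P2=I  mem[L2]=13
28. P2: load  L1  bus=[BusRd,Flush]  L1: P0=S P1=I P2=S  mem[L1]=54
29. P2: load  L1  bus=[-]  L1: P0=S P1=I P2=S  mem[L1]=54

memory[L2] = 13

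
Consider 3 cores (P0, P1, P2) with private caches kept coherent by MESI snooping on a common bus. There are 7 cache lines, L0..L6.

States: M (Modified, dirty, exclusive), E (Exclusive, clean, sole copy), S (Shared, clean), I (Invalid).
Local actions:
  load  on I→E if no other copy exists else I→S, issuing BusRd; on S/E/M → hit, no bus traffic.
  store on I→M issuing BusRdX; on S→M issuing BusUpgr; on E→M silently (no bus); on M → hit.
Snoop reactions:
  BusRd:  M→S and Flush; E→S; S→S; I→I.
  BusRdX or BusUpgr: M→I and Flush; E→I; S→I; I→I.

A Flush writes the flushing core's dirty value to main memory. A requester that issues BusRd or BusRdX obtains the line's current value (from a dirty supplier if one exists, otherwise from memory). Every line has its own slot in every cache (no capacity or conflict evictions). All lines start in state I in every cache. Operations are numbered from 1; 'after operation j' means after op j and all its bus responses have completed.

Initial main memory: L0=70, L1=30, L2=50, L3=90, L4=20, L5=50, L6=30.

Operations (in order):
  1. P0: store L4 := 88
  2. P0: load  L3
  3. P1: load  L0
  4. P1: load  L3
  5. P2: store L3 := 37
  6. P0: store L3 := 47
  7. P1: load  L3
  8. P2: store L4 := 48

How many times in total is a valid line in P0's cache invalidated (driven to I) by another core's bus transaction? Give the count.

step 1: P0: store L4 := 88  ⟶  MII  (L4)  txn=BusRdX  M[L4]=20
step 2: P0: load  L3  ⟶  EII  (L3)  txn=BusRd  M[L3]=90
step 3: P1: load  L0  ⟶  IEI  (L0)  txn=BusRd  M[L0]=70
step 4: P1: load  L3  ⟶  SSI  (L3)  txn=BusRd  M[L3]=90
step 5: P2: store L3 := 37  ⟶  IIM  (L3)  txn=BusRdX  M[L3]=90
step 6: P0: store L3 := 47  ⟶  MII  (L3)  txn=BusRdX+Flush  M[L3]=37
step 7: P1: load  L3  ⟶  SSI  (L3)  txn=BusRd+Flush  M[L3]=47
step 8: P2: store L4 := 48  ⟶  IIM  (L4)  txn=BusRdX+Flush  M[L4]=88

invalidations = 2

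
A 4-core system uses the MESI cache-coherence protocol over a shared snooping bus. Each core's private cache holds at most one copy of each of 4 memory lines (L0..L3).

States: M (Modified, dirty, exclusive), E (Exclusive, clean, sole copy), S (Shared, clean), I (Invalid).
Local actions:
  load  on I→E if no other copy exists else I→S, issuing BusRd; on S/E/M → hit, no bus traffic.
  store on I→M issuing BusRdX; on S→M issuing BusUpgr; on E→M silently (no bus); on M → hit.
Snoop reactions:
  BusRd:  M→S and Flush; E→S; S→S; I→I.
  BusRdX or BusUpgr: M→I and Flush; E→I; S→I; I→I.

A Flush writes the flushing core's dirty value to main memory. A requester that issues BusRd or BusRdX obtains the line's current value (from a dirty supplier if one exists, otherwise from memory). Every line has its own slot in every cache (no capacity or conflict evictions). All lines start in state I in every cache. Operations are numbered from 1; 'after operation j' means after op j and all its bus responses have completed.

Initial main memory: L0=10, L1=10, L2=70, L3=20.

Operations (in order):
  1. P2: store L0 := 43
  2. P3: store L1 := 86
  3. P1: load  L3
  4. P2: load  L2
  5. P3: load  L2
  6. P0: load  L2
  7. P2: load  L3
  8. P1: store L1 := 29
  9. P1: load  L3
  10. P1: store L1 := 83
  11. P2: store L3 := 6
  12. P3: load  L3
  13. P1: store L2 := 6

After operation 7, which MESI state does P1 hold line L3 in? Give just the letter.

state = S

  op1 P2: store L0 := 43 → I/I/M/I on L0; bus BusRdX; mem=10
  op2 P3: store L1 := 86 → I/I/I/M on L1; bus BusRdX; mem=10
  op3 P1: load  L3 → I/E/I/I on L3; bus BusRd; mem=20
  op4 P2: load  L2 → I/I/E/I on L2; bus BusRd; mem=70
  op5 P3: load  L2 → I/I/S/S on L2; bus BusRd; mem=70
  op6 P0: load  L2 → S/I/S/S on L2; bus BusRd; mem=70
  op7 P2: load  L3 → I/S/S/I on L3; bus BusRd; mem=20
  op8 P1: store L1 := 29 → I/M/I/I on L1; bus BusRdX Flush; mem=86
  op9 P1: load  L3 → I/S/S/I on L3; bus (none); mem=20
  op10 P1: store L1 := 83 → I/M/I/I on L1; bus (none); mem=86
  op11 P2: store L3 := 6 → I/I/M/I on L3; bus BusUpgr; mem=20
  op12 P3: load  L3 → I/I/S/S on L3; bus BusRd Flush; mem=6
  op13 P1: store L2 := 6 → I/M/I/I on L2; bus BusRdX; mem=70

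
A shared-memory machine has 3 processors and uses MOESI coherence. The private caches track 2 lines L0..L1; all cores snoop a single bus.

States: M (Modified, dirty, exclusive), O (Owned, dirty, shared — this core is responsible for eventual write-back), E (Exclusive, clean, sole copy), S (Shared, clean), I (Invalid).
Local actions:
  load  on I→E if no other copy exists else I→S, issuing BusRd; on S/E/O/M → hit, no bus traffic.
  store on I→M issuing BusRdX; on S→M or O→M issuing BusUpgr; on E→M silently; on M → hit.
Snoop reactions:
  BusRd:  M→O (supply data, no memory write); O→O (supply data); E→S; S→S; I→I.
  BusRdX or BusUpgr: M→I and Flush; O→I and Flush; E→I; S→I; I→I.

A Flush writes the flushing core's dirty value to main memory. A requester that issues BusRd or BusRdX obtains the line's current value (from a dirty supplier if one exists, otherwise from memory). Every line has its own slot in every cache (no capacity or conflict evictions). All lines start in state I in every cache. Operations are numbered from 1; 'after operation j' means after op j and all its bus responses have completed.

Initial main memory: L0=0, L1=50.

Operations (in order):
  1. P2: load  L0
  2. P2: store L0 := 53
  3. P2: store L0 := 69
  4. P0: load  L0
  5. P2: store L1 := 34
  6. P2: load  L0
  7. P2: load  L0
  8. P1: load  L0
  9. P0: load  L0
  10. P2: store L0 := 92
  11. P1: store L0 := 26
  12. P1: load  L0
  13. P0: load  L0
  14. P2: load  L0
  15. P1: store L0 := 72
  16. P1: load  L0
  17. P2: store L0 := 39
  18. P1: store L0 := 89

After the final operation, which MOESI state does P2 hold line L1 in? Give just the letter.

step 1: P2: load  L0  ⟶  IIE  (L0)  txn=BusRd  M[L0]=0
step 2: P2: store L0 := 53  ⟶  IIM  (L0)  txn=∅  M[L0]=0
step 3: P2: store L0 := 69  ⟶  IIM  (L0)  txn=∅  M[L0]=0
step 4: P0: load  L0  ⟶  SIO  (L0)  txn=BusRd  M[L0]=0
step 5: P2: store L1 := 34  ⟶  IIM  (L1)  txn=BusRdX  M[L1]=50
step 6: P2: load  L0  ⟶  SIO  (L0)  txn=∅  M[L0]=0
step 7: P2: load  L0  ⟶  SIO  (L0)  txn=∅  M[L0]=0
step 8: P1: load  L0  ⟶  SSO  (L0)  txn=BusRd  M[L0]=0
step 9: P0: load  L0  ⟶  SSO  (L0)  txn=∅  M[L0]=0
step 10: P2: store L0 := 92  ⟶  IIM  (L0)  txn=BusUpgr  M[L0]=0
step 11: P1: store L0 := 26  ⟶  IMI  (L0)  txn=BusRdX+Flush  M[L0]=92
step 12: P1: load  L0  ⟶  IMI  (L0)  txn=∅  M[L0]=92
step 13: P0: load  L0  ⟶  SOI  (L0)  txn=BusRd  M[L0]=92
step 14: P2: load  L0  ⟶  SOS  (L0)  txn=BusRd  M[L0]=92
step 15: P1: store L0 := 72  ⟶  IMI  (L0)  txn=BusUpgr  M[L0]=92
step 16: P1: load  L0  ⟶  IMI  (L0)  txn=∅  M[L0]=92
step 17: P2: store L0 := 39  ⟶  IIM  (L0)  txn=BusRdX+Flush  M[L0]=72
step 18: P1: store L0 := 89  ⟶  IMI  (L0)  txn=BusRdX+Flush  M[L0]=39

state = M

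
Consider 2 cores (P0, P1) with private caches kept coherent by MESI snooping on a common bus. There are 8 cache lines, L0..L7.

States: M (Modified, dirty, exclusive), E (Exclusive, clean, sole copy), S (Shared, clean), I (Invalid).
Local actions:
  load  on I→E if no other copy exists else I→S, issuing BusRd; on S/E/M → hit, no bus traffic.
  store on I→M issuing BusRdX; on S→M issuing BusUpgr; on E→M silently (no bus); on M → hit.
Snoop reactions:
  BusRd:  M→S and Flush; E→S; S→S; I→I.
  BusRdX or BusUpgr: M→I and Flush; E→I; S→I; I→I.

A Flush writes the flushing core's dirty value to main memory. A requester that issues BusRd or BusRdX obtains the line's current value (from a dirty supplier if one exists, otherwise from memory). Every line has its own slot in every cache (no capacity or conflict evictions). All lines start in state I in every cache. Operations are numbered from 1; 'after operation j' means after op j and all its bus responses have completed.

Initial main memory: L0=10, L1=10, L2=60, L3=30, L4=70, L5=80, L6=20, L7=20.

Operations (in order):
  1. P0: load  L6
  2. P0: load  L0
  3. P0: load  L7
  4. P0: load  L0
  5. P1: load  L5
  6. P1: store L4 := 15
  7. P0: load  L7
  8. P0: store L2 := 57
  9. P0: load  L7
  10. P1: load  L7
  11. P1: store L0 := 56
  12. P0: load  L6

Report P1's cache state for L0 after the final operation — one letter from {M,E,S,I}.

state = M

  op1 P0: load  L6 → E/I on L6; bus BusRd; mem=20
  op2 P0: load  L0 → E/I on L0; bus BusRd; mem=10
  op3 P0: load  L7 → E/I on L7; bus BusRd; mem=20
  op4 P0: load  L0 → E/I on L0; bus (none); mem=10
  op5 P1: load  L5 → I/E on L5; bus BusRd; mem=80
  op6 P1: store L4 := 15 → I/M on L4; bus BusRdX; mem=70
  op7 P0: load  L7 → E/I on L7; bus (none); mem=20
  op8 P0: store L2 := 57 → M/I on L2; bus BusRdX; mem=60
  op9 P0: load  L7 → E/I on L7; bus (none); mem=20
  op10 P1: load  L7 → S/S on L7; bus BusRd; mem=20
  op11 P1: store L0 := 56 → I/M on L0; bus BusRdX; mem=10
  op12 P0: load  L6 → E/I on L6; bus (none); mem=20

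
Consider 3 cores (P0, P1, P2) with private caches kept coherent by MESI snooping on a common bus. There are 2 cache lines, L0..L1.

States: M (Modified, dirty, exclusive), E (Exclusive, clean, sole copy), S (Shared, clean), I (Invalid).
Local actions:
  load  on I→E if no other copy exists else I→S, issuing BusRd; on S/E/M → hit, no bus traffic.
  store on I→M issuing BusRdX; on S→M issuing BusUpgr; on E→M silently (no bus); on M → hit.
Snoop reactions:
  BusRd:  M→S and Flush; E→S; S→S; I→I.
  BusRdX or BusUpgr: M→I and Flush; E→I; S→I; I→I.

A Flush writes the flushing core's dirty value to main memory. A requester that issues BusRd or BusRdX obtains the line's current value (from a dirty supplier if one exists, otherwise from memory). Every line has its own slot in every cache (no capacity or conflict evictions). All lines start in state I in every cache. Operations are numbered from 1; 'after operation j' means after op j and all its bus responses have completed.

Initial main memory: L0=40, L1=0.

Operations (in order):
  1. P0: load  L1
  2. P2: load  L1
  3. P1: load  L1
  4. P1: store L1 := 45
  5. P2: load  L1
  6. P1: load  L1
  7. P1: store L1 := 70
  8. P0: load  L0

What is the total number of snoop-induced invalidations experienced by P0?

invalidations = 1

step 1: P0: load  L1  ⟶  EII  (L1)  txn=BusRd  M[L1]=0
step 2: P2: load  L1  ⟶  SIS  (L1)  txn=BusRd  M[L1]=0
step 3: P1: load  L1  ⟶  SSS  (L1)  txn=BusRd  M[L1]=0
step 4: P1: store L1 := 45  ⟶  IMI  (L1)  txn=BusUpgr  M[L1]=0
step 5: P2: load  L1  ⟶  ISS  (L1)  txn=BusRd+Flush  M[L1]=45
step 6: P1: load  L1  ⟶  ISS  (L1)  txn=∅  M[L1]=45
step 7: P1: store L1 := 70  ⟶  IMI  (L1)  txn=BusUpgr  M[L1]=45
step 8: P0: load  L0  ⟶  EII  (L0)  txn=BusRd  M[L0]=40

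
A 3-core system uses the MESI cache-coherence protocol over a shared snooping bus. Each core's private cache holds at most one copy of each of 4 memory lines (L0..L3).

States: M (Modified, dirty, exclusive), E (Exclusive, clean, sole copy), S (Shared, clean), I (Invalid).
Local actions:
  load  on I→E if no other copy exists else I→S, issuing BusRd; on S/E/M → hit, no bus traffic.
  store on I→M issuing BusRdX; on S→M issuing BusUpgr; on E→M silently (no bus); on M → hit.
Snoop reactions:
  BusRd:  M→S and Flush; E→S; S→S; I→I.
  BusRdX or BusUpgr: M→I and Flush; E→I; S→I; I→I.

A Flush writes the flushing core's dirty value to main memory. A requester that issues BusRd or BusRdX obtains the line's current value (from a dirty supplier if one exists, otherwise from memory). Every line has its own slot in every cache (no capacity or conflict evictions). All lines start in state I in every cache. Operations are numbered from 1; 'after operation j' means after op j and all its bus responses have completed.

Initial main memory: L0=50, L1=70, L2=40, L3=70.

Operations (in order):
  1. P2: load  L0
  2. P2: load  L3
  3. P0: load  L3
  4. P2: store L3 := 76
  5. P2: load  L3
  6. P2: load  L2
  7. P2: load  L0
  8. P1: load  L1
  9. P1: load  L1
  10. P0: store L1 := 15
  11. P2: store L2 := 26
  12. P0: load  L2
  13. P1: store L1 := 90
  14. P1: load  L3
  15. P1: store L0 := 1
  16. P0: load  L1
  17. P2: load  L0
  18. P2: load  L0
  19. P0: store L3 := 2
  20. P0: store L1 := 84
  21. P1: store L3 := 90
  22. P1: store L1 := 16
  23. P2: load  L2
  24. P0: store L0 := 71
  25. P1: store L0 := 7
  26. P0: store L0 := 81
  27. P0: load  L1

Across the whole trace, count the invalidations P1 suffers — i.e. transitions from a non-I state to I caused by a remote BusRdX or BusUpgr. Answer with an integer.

[1] P2: load  L0 | P0:I, P1:I, P2:E(50) | bus: BusRd
[2] P2: load  L3 | P0:I, P1:I, P2:E(70) | bus: BusRd
[3] P0: load  L3 | P0:S(70), P1:I, P2:S(70) | bus: BusRd
[4] P2: store L3 := 76 | P0:I, P1:I, P2:M(76) | bus: BusUpgr
[5] P2: load  L3 | P0:I, P1:I, P2:M(76) | bus: none
[6] P2: load  L2 | P0:I, P1:I, P2:E(40) | bus: BusRd
[7] P2: load  L0 | P0:I, P1:I, P2:E(50) | bus: none
[8] P1: load  L1 | P0:I, P1:E(70), P2:I | bus: BusRd
[9] P1: load  L1 | P0:I, P1:E(70), P2:I | bus: none
[10] P0: store L1 := 15 | P0:M(15), P1:I, P2:I | bus: BusRdX
[11] P2: store L2 := 26 | P0:I, P1:I, P2:M(26) | bus: none
[12] P0: load  L2 | P0:S(26), P1:I, P2:S(26) | bus: BusRd,Flush
[13] P1: store L1 := 90 | P0:I, P1:M(90), P2:I | bus: BusRdX,Flush
[14] P1: load  L3 | P0:I, P1:S(76), P2:S(76) | bus: BusRd,Flush
[15] P1: store L0 := 1 | P0:I, P1:M(1), P2:I | bus: BusRdX
[16] P0: load  L1 | P0:S(90), P1:S(90), P2:I | bus: BusRd,Flush
[17] P2: load  L0 | P0:I, P1:S(1), P2:S(1) | bus: BusRd,Flush
[18] P2: load  L0 | P0:I, P1:S(1), P2:S(1) | bus: none
[19] P0: store L3 := 2 | P0:M(2), P1:I, P2:I | bus: BusRdX
[20] P0: store L1 := 84 | P0:M(84), P1:I, P2:I | bus: BusUpgr
[21] P1: store L3 := 90 | P0:I, P1:M(90), P2:I | bus: BusRdX,Flush
[22] P1: store L1 := 16 | P0:I, P1:M(16), P2:I | bus: BusRdX,Flush
[23] P2: load  L2 | P0:S(26), P1:I, P2:S(26) | bus: none
[24] P0: store L0 := 71 | P0:M(71), P1:I, P2:I | bus: BusRdX
[25] P1: store L0 := 7 | P0:I, P1:M(7), P2:I | bus: BusRdX,Flush
[26] P0: store L0 := 81 | P0:M(81), P1:I, P2:I | bus: BusRdX,Flush
[27] P0: load  L1 | P0:S(16), P1:S(16), P2:I | bus: BusRd,Flush

invalidations = 5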